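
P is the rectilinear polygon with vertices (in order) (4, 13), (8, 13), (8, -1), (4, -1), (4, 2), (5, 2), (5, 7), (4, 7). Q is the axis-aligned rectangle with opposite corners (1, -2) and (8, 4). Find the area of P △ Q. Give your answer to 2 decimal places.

|P| = 51, |Q| = 42, |P∩Q| = 18.
|P △ Q| = |P| + |Q| − 2·|P∩Q| = 51 + 42 − 36 = 57.00.

57.00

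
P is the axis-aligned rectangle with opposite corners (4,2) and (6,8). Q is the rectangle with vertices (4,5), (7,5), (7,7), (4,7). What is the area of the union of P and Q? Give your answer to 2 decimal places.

By inclusion–exclusion:
Individual areas: |P| = 12, |Q| = 6.
|P∩Q|: x∈[4,6], y∈[5,7] → 2·2 = 4.
|P ∪ Q| = 18 − 4 = 14.00.

14.00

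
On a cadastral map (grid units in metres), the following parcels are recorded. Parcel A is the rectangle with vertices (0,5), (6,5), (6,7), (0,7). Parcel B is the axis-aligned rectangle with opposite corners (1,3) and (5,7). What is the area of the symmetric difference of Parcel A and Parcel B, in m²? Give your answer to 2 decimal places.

|Parcel A∩Parcel B|: x∈[1,5], y∈[5,7] → 4·2 = 8.
|Parcel A △ Parcel B| = |Parcel A| + |Parcel B| − 2·|Parcel A∩Parcel B| = 12 + 16 − 16 = 12.00.

12.00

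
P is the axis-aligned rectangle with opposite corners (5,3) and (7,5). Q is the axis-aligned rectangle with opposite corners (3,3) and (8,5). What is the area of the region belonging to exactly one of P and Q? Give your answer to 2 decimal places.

|P∩Q|: x∈[5,7], y∈[3,5] → 2·2 = 4.
|P △ Q| = |P| + |Q| − 2·|P∩Q| = 4 + 10 − 8 = 6.00.

6.00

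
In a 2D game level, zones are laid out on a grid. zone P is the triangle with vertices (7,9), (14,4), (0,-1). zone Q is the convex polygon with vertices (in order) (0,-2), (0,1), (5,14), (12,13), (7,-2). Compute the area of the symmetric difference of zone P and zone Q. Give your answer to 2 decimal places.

|zone P| = 52.5, |zone Q| = 118.5, |zone P∩zone Q| = 40.2209.
|zone P △ zone Q| = |zone P| + |zone Q| − 2·|zone P∩zone Q| = 52.5 + 118.5 − 80.4418 = 90.56.

90.56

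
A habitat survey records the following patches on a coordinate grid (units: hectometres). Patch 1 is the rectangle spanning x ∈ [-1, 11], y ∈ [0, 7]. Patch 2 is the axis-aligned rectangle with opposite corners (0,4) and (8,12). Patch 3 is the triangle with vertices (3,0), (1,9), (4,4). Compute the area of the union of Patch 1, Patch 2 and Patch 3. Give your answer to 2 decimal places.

124.00

By inclusion–exclusion:
Individual areas: |Patch 1| = 84, |Patch 2| = 64, |Patch 3| = 8.5.
|Patch 1∩Patch 2|: x∈[0,8], y∈[4,7] → 8·3 = 24.
|Patch 1∩Patch 3| = 7.7444.
|Patch 2∩Patch 3| = 4.7222.
|Patch 1∩Patch 2∩Patch 3| = 3.9667.
|Patch 1 ∪ Patch 2 ∪ Patch 3| = 156.5 − 36.4667 + 3.9667 = 124.00.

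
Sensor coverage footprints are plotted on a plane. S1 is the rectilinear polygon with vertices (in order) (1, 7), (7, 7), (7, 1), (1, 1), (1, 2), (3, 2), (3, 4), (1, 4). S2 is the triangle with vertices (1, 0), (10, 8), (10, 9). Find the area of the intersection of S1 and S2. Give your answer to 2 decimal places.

The intersection is the polygon with vertices (7,5.333), (2.125,1), (2,1), (3,2), (7,6).
By the shoelace formula its area is 1.94.

1.94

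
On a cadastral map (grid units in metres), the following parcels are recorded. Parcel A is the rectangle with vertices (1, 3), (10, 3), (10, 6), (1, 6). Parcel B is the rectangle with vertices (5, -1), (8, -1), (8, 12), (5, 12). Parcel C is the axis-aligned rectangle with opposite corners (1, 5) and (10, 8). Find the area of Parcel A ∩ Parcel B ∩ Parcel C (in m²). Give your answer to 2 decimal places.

The intersection is the polygon with vertices (8,5), (5,5), (5,6), (8,6).
By the shoelace formula its area is 3.00.

3.00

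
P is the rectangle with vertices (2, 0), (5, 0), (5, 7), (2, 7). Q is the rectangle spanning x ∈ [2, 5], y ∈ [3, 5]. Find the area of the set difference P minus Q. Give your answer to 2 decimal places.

|P∩Q|: x∈[2,5], y∈[3,5] → 3·2 = 6.
|P| = 21.
|P ∖ Q| = |P| − |P∩Q| = 21 − 6 = 15.00.

15.00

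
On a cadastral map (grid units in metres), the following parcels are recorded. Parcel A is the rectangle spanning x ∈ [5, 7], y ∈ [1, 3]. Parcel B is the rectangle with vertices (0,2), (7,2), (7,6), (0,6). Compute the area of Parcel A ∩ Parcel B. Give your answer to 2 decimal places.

2.00

|Parcel A∩Parcel B|: x∈[5,7], y∈[2,3] → 2·1 = 2.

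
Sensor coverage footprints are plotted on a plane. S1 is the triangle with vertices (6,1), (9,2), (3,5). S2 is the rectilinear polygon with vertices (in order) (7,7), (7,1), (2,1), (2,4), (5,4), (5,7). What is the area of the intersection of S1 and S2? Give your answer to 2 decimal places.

The intersection is the polygon with vertices (6,1), (3.75,4), (5,4), (7,3), (7,1.333).
By the shoelace formula its area is 5.21.

5.21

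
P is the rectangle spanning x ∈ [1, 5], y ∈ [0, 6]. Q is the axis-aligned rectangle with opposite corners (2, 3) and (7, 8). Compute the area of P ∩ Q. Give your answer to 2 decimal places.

9.00

|P∩Q|: x∈[2,5], y∈[3,6] → 3·3 = 9.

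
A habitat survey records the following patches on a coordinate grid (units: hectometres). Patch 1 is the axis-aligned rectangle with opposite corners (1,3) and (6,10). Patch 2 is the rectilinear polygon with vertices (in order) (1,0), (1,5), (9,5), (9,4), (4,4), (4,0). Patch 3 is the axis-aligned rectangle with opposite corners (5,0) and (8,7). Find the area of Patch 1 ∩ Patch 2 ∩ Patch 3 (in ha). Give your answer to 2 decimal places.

The intersection is the polygon with vertices (5,4), (5,5), (6,5), (6,4).
By the shoelace formula its area is 1.00.

1.00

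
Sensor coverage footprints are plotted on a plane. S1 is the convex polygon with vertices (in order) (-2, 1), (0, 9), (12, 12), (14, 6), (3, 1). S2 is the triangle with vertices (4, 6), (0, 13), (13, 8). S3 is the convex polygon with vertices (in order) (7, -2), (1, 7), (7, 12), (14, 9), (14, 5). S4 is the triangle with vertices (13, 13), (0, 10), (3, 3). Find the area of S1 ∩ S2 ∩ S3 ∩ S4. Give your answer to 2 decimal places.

18.01

The intersection is the polygon with vertices (4,6), (2.645,8.371), (4.857,10.214), (6.303,10.576), (9.389,9.389), (6.571,6.571).
By the shoelace formula its area is 18.01.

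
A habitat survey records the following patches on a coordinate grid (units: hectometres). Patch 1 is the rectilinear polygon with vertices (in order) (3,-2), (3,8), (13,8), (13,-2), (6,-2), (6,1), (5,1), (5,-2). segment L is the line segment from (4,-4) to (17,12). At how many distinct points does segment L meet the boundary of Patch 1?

The segment meets the boundary at (13,7.077), (6,-1.538).

2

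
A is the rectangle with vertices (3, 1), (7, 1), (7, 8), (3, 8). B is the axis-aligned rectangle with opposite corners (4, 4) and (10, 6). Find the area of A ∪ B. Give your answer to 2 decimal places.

By inclusion–exclusion:
Individual areas: |A| = 28, |B| = 12.
|A∩B|: x∈[4,7], y∈[4,6] → 3·2 = 6.
|A ∪ B| = 40 − 6 = 34.00.

34.00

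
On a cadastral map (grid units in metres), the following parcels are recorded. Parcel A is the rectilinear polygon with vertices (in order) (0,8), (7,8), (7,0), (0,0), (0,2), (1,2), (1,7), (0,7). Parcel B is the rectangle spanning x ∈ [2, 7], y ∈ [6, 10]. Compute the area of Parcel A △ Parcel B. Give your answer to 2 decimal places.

|Parcel A| = 51, |Parcel B| = 20, |Parcel A∩Parcel B| = 10.
|Parcel A △ Parcel B| = |Parcel A| + |Parcel B| − 2·|Parcel A∩Parcel B| = 51 + 20 − 20 = 51.00.

51.00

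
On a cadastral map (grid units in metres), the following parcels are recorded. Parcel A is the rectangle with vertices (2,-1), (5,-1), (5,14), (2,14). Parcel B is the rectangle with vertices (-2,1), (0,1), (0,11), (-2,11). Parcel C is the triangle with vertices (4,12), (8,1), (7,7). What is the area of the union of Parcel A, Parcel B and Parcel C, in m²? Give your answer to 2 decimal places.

70.96

By inclusion–exclusion:
Individual areas: |Parcel A| = 45, |Parcel B| = 20, |Parcel C| = 6.5.
|Parcel A∩Parcel B| = 0 (no overlap).
|Parcel A∩Parcel C| = 0.5417.
|Parcel B∩Parcel C| = 0.
|Parcel A∩Parcel B∩Parcel C| = 0.
|Parcel A ∪ Parcel B ∪ Parcel C| = 71.5 − 0.5417 + 0 = 70.96.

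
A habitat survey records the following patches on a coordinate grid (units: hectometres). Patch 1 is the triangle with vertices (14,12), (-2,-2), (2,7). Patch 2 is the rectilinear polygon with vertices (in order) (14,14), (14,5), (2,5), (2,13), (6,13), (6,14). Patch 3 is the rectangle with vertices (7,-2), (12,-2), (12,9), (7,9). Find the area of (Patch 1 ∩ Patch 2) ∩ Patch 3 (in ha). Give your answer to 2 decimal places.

5.58

The region (Patch 1 ∩ Patch 2) ∩ Patch 3 is the polygon with vertices (7,5.875), (7,9), (10.571,9).
By the shoelace formula its area is 5.58.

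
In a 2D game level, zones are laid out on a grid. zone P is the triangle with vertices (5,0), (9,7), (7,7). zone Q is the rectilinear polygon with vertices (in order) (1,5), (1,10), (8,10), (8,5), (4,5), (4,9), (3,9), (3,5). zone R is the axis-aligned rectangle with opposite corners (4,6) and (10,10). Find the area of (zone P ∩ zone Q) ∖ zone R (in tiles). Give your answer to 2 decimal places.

1.41

|zone P ∩ zone Q| = 2.5536.
|(zone P ∩ zone Q) ∩ zone R| = 1.1429.
|(zone P ∩ zone Q) ∖ zone R| = 2.5536 − 1.1429 = 1.41.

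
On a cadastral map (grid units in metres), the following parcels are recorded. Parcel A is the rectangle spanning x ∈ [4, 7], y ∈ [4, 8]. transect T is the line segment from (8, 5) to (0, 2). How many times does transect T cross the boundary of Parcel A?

The segment meets the boundary at (5.333,4), (7,4.625).

2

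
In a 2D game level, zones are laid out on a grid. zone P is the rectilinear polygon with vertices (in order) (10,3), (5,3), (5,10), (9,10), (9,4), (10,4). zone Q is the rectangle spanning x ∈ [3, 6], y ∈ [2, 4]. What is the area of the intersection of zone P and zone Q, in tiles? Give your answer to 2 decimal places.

1.00

The intersection is the polygon with vertices (5,3), (5,4), (6,4), (6,3).
By the shoelace formula its area is 1.00.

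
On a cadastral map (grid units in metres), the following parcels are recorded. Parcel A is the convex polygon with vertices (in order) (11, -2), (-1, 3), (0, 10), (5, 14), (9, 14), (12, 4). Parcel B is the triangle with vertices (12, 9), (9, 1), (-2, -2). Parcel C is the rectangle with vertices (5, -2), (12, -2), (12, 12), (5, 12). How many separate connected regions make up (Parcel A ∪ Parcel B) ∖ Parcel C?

1

(Parcel A ∪ Parcel B) ∖ Parcel C is a single connected region.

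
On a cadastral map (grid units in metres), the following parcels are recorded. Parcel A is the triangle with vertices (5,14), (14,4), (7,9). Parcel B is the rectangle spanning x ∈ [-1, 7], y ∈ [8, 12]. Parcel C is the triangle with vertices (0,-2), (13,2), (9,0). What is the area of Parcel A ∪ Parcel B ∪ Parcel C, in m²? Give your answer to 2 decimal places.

By inclusion–exclusion:
Individual areas: |Parcel A| = 12.5, |Parcel B| = 32, |Parcel C| = 5.
|Parcel A∩Parcel B| = 1.7778.
|Parcel A∩Parcel C| = 0.
|Parcel B∩Parcel C| = 0.
|Parcel A∩Parcel B∩Parcel C| = 0.
|Parcel A ∪ Parcel B ∪ Parcel C| = 49.5 − 1.7778 + 0 = 47.72.

47.72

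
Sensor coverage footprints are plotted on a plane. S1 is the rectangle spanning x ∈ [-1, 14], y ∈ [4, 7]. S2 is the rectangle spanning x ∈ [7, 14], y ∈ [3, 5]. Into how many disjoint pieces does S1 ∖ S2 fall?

S1 ∖ S2 is a single connected region.

1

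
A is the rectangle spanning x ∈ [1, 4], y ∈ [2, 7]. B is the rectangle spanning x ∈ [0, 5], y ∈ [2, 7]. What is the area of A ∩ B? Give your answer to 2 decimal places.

|A∩B|: x∈[1,4], y∈[2,7] → 3·5 = 15.

15.00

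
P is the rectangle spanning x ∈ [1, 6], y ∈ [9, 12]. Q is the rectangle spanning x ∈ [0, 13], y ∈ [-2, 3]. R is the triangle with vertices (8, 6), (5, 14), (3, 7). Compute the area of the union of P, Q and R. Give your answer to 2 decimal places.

92.58

By inclusion–exclusion:
Individual areas: |P| = 15, |Q| = 65, |R| = 18.5.
|P∩Q| = 0 (no overlap).
|P∩R| = 5.9167.
|Q∩R| = 0.
|P∩Q∩R| = 0.
|P ∪ Q ∪ R| = 98.5 − 5.9167 + 0 = 92.58.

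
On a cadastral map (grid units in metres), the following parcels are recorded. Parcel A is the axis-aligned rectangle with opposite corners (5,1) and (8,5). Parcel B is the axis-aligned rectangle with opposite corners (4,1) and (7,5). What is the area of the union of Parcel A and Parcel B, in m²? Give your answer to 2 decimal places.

16.00

By inclusion–exclusion:
Individual areas: |Parcel A| = 12, |Parcel B| = 12.
|Parcel A∩Parcel B|: x∈[5,7], y∈[1,5] → 2·4 = 8.
|Parcel A ∪ Parcel B| = 24 − 8 = 16.00.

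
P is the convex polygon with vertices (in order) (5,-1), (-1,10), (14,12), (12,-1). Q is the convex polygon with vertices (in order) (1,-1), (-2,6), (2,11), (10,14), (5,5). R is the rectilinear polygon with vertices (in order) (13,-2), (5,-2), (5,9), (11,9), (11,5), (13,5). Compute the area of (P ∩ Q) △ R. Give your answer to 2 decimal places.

|P ∩ Q| = 37.9322.
|(P ∩ Q) ∩ R| = 4.4444.
|(P ∩ Q) △ R| = 37.9322 + 80 − 8.8889 = 109.04.

109.04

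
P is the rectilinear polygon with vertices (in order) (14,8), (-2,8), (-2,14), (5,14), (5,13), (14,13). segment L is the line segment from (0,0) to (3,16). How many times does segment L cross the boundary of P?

The segment meets the boundary at (2.625,14), (1.5,8).

2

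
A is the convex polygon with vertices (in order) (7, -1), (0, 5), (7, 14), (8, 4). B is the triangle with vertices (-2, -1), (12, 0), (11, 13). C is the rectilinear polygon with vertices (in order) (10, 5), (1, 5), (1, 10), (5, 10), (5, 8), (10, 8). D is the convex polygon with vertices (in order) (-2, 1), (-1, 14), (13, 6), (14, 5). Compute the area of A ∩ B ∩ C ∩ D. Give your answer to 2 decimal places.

8.36

The intersection is the polygon with vertices (7.6,8), (7.9,5), (3.571,5), (6.357,8).
By the shoelace formula its area is 8.36.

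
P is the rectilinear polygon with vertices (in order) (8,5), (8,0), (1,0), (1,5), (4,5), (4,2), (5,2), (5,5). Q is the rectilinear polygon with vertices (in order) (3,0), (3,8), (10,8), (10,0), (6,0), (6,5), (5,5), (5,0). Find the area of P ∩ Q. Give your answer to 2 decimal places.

17.00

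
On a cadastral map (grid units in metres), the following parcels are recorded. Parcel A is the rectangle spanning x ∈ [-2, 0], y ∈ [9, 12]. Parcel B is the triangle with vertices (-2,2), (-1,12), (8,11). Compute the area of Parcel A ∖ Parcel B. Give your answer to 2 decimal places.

2.61

|Parcel A| = 6, |Parcel A∩Parcel B| = 3.3944.
|Parcel A ∖ Parcel B| = |Parcel A| − |Parcel A∩Parcel B| = 6 − 3.3944 = 2.61.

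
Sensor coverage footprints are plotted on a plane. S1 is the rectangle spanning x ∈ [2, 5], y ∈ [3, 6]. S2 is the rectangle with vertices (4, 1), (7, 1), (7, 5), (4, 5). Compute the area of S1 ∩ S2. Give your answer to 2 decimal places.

2.00

|S1∩S2|: x∈[4,5], y∈[3,5] → 1·2 = 2.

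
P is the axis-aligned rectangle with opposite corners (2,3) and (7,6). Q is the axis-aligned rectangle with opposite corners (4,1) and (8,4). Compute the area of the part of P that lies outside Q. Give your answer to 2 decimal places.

12.00

|P∩Q|: x∈[4,7], y∈[3,4] → 3·1 = 3.
|P| = 15.
|P ∖ Q| = |P| − |P∩Q| = 15 − 3 = 12.00.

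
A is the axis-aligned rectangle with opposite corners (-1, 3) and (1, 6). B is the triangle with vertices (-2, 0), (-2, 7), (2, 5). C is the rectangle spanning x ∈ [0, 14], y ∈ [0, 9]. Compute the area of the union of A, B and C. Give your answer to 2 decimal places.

By inclusion–exclusion:
Individual areas: |A| = 6, |B| = 14, |C| = 126.
|A∩B| = 5.525.
|A∩C|: x∈[0,1], y∈[3,6] → 1·3 = 3.
|B∩C| = 3.5.
|A∩B∩C| = 2.525.
|A ∪ B ∪ C| = 146 − 12.025 + 2.525 = 136.50.

136.50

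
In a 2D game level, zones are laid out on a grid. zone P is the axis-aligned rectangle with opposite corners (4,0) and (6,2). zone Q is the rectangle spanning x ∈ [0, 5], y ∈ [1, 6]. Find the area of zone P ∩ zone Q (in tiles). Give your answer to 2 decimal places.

|zone P∩zone Q|: x∈[4,5], y∈[1,2] → 1·1 = 1.

1.00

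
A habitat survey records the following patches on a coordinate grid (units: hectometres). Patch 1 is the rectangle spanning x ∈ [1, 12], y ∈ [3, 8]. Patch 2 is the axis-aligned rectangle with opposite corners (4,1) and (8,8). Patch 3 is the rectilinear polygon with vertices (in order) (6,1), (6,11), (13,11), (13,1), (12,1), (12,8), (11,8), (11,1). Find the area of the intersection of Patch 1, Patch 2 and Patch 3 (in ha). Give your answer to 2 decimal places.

The intersection is the polygon with vertices (8,3), (6,3), (6,8), (8,8).
By the shoelace formula its area is 10.00.

10.00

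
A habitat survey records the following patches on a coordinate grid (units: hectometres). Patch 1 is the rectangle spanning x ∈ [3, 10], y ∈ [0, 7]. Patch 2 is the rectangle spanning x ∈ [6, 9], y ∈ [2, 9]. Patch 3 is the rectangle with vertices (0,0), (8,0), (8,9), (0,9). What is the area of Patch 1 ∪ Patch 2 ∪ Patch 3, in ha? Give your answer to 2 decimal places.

By inclusion–exclusion:
Individual areas: |Patch 1| = 49, |Patch 2| = 21, |Patch 3| = 72.
|Patch 1∩Patch 2|: x∈[6,9], y∈[2,7] → 3·5 = 15.
|Patch 1∩Patch 3|: x∈[3,8], y∈[0,7] → 5·7 = 35.
|Patch 2∩Patch 3|: x∈[6,8], y∈[2,9] → 2·7 = 14.
|Patch 1∩Patch 2∩Patch 3| = 10.
|Patch 1 ∪ Patch 2 ∪ Patch 3| = 142 − 64 + 10 = 88.00.

88.00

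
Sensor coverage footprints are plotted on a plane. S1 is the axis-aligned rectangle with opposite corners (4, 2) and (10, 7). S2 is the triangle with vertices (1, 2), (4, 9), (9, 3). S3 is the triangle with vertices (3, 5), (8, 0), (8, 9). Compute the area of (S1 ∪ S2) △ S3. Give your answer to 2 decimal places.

28.09

|S1 ∪ S2| = 41.6042.
|(S1 ∪ S2) ∩ S3| = 18.0067.
|(S1 ∪ S2) △ S3| = 41.6042 + 22.5 − 36.0133 = 28.09.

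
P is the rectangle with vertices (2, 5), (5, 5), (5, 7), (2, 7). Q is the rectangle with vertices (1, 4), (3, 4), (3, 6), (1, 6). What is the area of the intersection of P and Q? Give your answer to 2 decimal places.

|P∩Q|: x∈[2,3], y∈[5,6] → 1·1 = 1.

1.00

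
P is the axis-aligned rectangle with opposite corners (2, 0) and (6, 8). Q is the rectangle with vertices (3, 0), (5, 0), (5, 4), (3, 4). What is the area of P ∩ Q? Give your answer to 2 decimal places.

8.00

|P∩Q|: x∈[3,5], y∈[0,4] → 2·4 = 8.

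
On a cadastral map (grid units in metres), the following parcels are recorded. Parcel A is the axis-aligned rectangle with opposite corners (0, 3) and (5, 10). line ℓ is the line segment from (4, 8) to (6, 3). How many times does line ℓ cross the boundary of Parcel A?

The segment meets the boundary at (5,5.5).

1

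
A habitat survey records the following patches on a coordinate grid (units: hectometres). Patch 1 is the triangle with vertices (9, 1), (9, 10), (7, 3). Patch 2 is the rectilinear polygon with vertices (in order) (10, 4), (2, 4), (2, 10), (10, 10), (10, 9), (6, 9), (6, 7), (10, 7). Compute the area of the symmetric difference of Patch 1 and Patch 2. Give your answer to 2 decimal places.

|Patch 1| = 9, |Patch 2| = 40, |Patch 1∩Patch 2| = 4.
|Patch 1 △ Patch 2| = |Patch 1| + |Patch 2| − 2·|Patch 1∩Patch 2| = 9 + 40 − 8 = 41.00.

41.00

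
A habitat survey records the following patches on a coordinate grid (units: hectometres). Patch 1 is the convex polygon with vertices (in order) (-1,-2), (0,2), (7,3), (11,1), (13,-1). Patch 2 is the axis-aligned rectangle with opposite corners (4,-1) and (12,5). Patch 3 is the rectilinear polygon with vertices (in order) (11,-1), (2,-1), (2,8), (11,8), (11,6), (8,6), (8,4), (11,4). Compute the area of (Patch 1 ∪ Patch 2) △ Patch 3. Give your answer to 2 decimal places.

|Patch 1 ∪ Patch 2| = 69.6429.
|(Patch 1 ∪ Patch 2) ∩ Patch 3| = 45.8571.
|(Patch 1 ∪ Patch 2) △ Patch 3| = 69.6429 + 75 − 91.7143 = 52.93.

52.93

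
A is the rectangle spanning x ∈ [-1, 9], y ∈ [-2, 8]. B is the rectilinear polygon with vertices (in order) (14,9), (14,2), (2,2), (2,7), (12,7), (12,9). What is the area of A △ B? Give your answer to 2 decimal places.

|A| = 100, |B| = 64, |A∩B| = 35.
|A △ B| = |A| + |B| − 2·|A∩B| = 100 + 64 − 70 = 94.00.

94.00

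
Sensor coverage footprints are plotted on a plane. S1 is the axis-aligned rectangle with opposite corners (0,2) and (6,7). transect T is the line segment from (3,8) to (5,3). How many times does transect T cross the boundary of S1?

1

The segment meets the boundary at (3.4,7).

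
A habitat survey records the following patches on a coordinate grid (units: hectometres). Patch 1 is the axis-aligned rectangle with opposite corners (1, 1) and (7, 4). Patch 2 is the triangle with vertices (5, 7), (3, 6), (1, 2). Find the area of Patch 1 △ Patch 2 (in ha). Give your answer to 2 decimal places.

|Patch 1| = 18, |Patch 2| = 3, |Patch 1∩Patch 2| = 0.6.
|Patch 1 △ Patch 2| = |Patch 1| + |Patch 2| − 2·|Patch 1∩Patch 2| = 18 + 3 − 1.2 = 19.80.

19.80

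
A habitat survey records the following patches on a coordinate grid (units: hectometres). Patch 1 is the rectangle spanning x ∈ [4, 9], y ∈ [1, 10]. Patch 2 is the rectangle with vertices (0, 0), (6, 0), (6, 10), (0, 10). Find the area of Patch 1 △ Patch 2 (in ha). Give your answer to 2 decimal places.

|Patch 1∩Patch 2|: x∈[4,6], y∈[1,10] → 2·9 = 18.
|Patch 1 △ Patch 2| = |Patch 1| + |Patch 2| − 2·|Patch 1∩Patch 2| = 45 + 60 − 36 = 69.00.

69.00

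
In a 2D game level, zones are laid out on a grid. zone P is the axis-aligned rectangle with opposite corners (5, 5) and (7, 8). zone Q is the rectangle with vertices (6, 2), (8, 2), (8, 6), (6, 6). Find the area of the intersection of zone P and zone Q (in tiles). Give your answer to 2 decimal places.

|zone P∩zone Q|: x∈[6,7], y∈[5,6] → 1·1 = 1.

1.00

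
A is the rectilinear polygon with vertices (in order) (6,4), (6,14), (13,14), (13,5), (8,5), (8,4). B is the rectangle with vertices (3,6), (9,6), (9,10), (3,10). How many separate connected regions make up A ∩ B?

A ∩ B is a single connected region.

1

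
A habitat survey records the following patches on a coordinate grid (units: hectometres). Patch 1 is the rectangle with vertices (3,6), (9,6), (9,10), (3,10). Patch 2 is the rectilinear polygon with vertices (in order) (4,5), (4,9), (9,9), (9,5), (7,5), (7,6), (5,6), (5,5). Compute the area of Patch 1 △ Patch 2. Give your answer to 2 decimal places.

12.00

|Patch 1| = 24, |Patch 2| = 18, |Patch 1∩Patch 2| = 15.
|Patch 1 △ Patch 2| = |Patch 1| + |Patch 2| − 2·|Patch 1∩Patch 2| = 24 + 18 − 30 = 12.00.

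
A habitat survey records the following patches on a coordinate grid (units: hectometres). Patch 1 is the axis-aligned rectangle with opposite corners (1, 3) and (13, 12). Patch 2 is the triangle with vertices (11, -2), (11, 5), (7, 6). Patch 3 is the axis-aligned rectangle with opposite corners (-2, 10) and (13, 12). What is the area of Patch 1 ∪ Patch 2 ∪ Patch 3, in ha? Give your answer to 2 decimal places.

By inclusion–exclusion:
Individual areas: |Patch 1| = 108, |Patch 2| = 14, |Patch 3| = 30.
|Patch 1∩Patch 2| = 7.75.
|Patch 1∩Patch 3|: x∈[1,13], y∈[10,12] → 12·2 = 24.
|Patch 2∩Patch 3| = 0.
|Patch 1∩Patch 2∩Patch 3| = 0.
|Patch 1 ∪ Patch 2 ∪ Patch 3| = 152 − 31.75 + 0 = 120.25.

120.25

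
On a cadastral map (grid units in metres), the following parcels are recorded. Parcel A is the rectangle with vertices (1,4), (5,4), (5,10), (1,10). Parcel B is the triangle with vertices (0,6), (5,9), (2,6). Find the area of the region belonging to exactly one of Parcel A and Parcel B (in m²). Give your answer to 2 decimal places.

|Parcel A| = 24, |Parcel B| = 3, |Parcel A∩Parcel B| = 2.7.
|Parcel A △ Parcel B| = |Parcel A| + |Parcel B| − 2·|Parcel A∩Parcel B| = 24 + 3 − 5.4 = 21.60.

21.60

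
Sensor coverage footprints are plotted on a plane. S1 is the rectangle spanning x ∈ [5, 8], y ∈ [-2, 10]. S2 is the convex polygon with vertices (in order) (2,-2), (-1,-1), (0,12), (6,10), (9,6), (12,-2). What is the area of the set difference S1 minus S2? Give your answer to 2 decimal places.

|S1| = 36, |S1∩S2| = 33.3333.
|S1 ∖ S2| = |S1| − |S1∩S2| = 36 − 33.3333 = 2.67.

2.67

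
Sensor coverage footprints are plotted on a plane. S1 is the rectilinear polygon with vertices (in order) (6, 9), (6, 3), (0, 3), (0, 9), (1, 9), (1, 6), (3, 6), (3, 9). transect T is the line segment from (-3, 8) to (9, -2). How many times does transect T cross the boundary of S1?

The segment meets the boundary at (3,3), (0,5.5).

2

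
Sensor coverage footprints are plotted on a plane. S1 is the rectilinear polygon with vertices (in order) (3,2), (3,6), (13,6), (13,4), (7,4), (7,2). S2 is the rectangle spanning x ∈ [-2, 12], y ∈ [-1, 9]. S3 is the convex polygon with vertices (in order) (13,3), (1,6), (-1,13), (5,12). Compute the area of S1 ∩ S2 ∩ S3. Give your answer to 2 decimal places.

The intersection is the polygon with vertices (10.333,6), (12,4.125), (12,4), (9,4), (3,5.5), (3,6).
By the shoelace formula its area is 11.94.

11.94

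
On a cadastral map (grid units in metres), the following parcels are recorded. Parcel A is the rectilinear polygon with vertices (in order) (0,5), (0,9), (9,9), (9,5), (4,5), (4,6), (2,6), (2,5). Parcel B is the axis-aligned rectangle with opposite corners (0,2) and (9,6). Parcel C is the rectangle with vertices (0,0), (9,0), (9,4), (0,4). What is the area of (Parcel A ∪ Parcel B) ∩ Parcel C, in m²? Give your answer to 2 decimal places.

The region (Parcel A ∪ Parcel B) ∩ Parcel C is the polygon with vertices (9,2), (0,2), (0,4), (9,4).
By the shoelace formula its area is 18.00.

18.00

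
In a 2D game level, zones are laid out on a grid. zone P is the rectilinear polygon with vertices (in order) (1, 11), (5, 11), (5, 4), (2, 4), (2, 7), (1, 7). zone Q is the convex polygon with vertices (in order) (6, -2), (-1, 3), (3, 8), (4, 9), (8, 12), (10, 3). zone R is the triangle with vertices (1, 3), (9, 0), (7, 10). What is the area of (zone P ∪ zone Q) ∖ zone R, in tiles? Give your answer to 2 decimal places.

|zone P ∪ zone Q| = 93.75.
|(zone P ∪ zone Q) ∩ zone R| = 36.3027.
|(zone P ∪ zone Q) ∖ zone R| = 93.75 − 36.3027 = 57.45.

57.45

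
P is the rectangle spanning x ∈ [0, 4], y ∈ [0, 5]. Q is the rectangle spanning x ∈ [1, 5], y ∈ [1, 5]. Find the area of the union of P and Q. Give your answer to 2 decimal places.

By inclusion–exclusion:
Individual areas: |P| = 20, |Q| = 16.
|P∩Q|: x∈[1,4], y∈[1,5] → 3·4 = 12.
|P ∪ Q| = 36 − 12 = 24.00.

24.00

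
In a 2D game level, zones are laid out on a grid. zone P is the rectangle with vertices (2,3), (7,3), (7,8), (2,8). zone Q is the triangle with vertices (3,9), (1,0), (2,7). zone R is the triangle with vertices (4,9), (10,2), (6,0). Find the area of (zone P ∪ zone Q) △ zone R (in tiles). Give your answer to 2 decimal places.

|zone P ∪ zone Q| = 26.3889.
|(zone P ∪ zone Q) ∩ zone R| = 8.4325.
|(zone P ∪ zone Q) △ zone R| = 26.3889 + 20 − 16.8651 = 29.52.

29.52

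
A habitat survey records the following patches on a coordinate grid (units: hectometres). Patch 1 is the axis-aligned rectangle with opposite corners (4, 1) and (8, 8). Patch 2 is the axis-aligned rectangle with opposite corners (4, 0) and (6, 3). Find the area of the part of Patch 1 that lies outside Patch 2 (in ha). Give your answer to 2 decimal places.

24.00

|Patch 1∩Patch 2|: x∈[4,6], y∈[1,3] → 2·2 = 4.
|Patch 1| = 28.
|Patch 1 ∖ Patch 2| = |Patch 1| − |Patch 1∩Patch 2| = 28 − 4 = 24.00.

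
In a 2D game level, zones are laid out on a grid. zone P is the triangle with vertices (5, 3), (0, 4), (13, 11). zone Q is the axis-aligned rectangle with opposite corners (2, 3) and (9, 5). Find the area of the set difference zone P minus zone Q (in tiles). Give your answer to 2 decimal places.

|zone P| = 24, |zone P∩zone Q| = 7.1.
|zone P ∖ zone Q| = |zone P| − |zone P∩zone Q| = 24 − 7.1 = 16.90.

16.90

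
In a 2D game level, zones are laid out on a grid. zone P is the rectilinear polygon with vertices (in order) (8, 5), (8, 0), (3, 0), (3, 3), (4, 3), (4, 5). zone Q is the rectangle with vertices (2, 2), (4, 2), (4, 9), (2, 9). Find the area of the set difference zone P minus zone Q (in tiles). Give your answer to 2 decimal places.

22.00

|zone P| = 23, |zone P∩zone Q| = 1.
|zone P ∖ zone Q| = |zone P| − |zone P∩zone Q| = 23 − 1 = 22.00.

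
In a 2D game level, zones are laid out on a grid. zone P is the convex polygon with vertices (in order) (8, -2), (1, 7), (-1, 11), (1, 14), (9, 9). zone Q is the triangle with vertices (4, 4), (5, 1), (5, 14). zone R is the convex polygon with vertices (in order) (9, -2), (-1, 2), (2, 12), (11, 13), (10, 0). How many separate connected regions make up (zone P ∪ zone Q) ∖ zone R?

3

(zone P ∪ zone Q) ∖ zone R splits into 3 disjoint pieces (area 11.3779, area 0.1404, area 0.0973).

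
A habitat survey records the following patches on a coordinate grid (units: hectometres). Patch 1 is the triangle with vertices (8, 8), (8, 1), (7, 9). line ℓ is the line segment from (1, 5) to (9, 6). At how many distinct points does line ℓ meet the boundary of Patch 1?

2

The segment meets the boundary at (8,5.875), (7.4,5.8).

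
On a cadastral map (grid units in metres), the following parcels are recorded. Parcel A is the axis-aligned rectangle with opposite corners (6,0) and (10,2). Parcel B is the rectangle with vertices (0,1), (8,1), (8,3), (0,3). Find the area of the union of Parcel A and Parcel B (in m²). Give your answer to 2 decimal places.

By inclusion–exclusion:
Individual areas: |Parcel A| = 8, |Parcel B| = 16.
|Parcel A∩Parcel B|: x∈[6,8], y∈[1,2] → 2·1 = 2.
|Parcel A ∪ Parcel B| = 24 − 2 = 22.00.

22.00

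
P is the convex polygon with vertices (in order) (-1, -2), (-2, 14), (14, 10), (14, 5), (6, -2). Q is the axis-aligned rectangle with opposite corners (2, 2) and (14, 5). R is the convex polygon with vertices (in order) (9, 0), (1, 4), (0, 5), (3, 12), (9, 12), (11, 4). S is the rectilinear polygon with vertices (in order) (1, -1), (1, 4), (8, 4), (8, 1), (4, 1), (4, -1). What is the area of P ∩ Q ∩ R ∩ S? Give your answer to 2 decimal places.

The intersection is the polygon with vertices (2,3.5), (2,4), (8,4), (8,2), (5,2).
By the shoelace formula its area is 9.75.

9.75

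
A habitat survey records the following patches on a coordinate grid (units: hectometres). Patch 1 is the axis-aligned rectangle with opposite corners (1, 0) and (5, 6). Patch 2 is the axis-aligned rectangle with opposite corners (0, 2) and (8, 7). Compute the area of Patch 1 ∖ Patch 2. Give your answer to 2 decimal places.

|Patch 1∩Patch 2|: x∈[1,5], y∈[2,6] → 4·4 = 16.
|Patch 1| = 24.
|Patch 1 ∖ Patch 2| = |Patch 1| − |Patch 1∩Patch 2| = 24 − 16 = 8.00.

8.00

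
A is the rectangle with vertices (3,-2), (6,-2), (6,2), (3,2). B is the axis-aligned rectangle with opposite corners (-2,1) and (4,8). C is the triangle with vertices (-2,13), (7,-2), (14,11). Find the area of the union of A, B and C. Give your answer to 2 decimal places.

154.87

By inclusion–exclusion:
Individual areas: |A| = 12, |B| = 42, |C| = 111.
|A∩B|: x∈[3,4], y∈[1,2] → 1·1 = 1.
|A∩C| = 1.6333.
|B∩C| = 7.5.
|A∩B∩C| = 0.
|A ∪ B ∪ C| = 165 − 10.1333 + 0 = 154.87.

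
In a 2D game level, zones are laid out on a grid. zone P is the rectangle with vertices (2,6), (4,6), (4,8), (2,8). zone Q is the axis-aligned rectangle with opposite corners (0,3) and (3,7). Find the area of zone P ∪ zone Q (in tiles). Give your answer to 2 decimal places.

By inclusion–exclusion:
Individual areas: |zone P| = 4, |zone Q| = 12.
|zone P∩zone Q|: x∈[2,3], y∈[6,7] → 1·1 = 1.
|zone P ∪ zone Q| = 16 − 1 = 15.00.

15.00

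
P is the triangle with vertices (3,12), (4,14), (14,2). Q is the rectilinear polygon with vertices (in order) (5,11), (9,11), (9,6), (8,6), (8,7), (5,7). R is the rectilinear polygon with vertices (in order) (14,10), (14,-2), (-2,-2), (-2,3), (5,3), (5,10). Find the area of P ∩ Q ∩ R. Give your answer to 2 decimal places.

4.90

The intersection is the polygon with vertices (9,6.545), (5.2,10), (7.333,10), (9,8).
By the shoelace formula its area is 4.90.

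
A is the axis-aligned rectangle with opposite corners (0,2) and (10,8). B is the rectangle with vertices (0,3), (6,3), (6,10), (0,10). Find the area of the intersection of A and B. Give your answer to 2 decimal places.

30.00

|A∩B|: x∈[0,6], y∈[3,8] → 6·5 = 30.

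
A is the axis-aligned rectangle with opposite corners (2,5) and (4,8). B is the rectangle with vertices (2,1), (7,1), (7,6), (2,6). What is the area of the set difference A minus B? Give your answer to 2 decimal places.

4.00

|A∩B|: x∈[2,4], y∈[5,6] → 2·1 = 2.
|A| = 6.
|A ∖ B| = |A| − |A∩B| = 6 − 2 = 4.00.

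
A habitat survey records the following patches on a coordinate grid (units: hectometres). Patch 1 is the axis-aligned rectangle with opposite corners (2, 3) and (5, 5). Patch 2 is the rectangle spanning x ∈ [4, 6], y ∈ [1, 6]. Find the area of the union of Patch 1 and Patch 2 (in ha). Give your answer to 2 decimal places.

14.00

By inclusion–exclusion:
Individual areas: |Patch 1| = 6, |Patch 2| = 10.
|Patch 1∩Patch 2|: x∈[4,5], y∈[3,5] → 1·2 = 2.
|Patch 1 ∪ Patch 2| = 16 − 2 = 14.00.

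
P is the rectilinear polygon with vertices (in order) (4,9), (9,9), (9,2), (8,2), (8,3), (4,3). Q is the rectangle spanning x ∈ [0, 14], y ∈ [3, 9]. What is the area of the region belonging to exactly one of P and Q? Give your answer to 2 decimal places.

|P| = 31, |Q| = 84, |P∩Q| = 30.
|P △ Q| = |P| + |Q| − 2·|P∩Q| = 31 + 84 − 60 = 55.00.

55.00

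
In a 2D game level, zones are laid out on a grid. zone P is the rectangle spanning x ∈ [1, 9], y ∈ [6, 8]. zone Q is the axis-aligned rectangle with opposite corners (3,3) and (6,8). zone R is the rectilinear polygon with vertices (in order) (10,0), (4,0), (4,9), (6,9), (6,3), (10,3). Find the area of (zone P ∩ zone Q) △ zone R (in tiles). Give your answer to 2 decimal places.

28.00

|zone P ∩ zone Q| = 6.
|(zone P ∩ zone Q) ∩ zone R| = 4.
|(zone P ∩ zone Q) △ zone R| = 6 + 30 − 8 = 28.00.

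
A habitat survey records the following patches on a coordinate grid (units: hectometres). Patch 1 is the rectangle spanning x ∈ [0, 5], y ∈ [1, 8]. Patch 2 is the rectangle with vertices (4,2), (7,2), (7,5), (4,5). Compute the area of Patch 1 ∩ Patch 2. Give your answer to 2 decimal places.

3.00

|Patch 1∩Patch 2|: x∈[4,5], y∈[2,5] → 1·3 = 3.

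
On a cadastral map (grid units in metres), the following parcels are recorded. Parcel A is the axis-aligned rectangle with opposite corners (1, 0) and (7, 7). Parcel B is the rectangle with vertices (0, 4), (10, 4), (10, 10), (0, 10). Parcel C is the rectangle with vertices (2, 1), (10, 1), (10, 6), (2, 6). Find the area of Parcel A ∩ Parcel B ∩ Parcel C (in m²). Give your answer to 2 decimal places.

The intersection is the polygon with vertices (7,4), (2,4), (2,6), (7,6).
By the shoelace formula its area is 10.00.

10.00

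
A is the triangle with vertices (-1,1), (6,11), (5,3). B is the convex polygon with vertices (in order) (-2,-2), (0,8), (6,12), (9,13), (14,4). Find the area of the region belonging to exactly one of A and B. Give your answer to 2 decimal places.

107.00

|A| = 23, |B| = 130, |A∩B| = 23.
|A △ B| = |A| + |B| − 2·|A∩B| = 23 + 130 − 46 = 107.00.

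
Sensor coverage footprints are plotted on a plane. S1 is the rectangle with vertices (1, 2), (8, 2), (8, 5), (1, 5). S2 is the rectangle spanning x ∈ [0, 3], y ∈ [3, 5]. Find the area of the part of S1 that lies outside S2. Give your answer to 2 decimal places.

|S1∩S2|: x∈[1,3], y∈[3,5] → 2·2 = 4.
|S1| = 21.
|S1 ∖ S2| = |S1| − |S1∩S2| = 21 − 4 = 17.00.

17.00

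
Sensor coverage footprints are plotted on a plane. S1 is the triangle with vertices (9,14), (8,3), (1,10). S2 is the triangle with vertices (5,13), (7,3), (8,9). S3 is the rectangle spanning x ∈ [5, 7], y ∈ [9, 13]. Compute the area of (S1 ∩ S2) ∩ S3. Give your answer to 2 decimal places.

3.55

The region (S1 ∩ S2) ∩ S3 is the polygon with vertices (5.182,12.091), (5.545,12.273), (7,10.333), (7,9), (5.8,9).
By the shoelace formula its area is 3.55.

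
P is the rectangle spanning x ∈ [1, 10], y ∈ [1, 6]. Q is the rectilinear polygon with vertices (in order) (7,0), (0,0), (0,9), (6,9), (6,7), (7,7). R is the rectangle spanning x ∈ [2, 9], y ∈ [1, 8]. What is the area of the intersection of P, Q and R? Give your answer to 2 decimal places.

25.00

The intersection is the polygon with vertices (7,6), (7,1), (2,1), (2,6).
By the shoelace formula its area is 25.00.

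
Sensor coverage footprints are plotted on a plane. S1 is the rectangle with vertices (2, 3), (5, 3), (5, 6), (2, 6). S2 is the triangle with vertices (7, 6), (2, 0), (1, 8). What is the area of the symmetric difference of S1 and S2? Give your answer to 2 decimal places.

14.30

|S1| = 9, |S2| = 23, |S1∩S2| = 8.85.
|S1 △ S2| = |S1| + |S2| − 2·|S1∩S2| = 9 + 23 − 17.7 = 14.30.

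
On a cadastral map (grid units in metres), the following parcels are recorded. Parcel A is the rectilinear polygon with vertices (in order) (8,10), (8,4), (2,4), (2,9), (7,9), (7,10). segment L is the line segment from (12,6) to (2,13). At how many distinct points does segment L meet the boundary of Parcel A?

2

The segment meets the boundary at (7,9.5), (8,8.8).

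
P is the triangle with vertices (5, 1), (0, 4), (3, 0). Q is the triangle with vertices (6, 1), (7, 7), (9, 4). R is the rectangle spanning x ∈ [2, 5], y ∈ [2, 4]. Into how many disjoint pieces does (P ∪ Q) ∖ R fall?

2

(P ∪ Q) ∖ R splits into 2 disjoint pieces (area 4.9667, area 7.5).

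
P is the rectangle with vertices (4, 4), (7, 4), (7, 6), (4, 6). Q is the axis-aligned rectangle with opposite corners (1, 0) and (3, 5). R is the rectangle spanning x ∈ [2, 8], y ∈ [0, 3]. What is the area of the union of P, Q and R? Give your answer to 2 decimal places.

By inclusion–exclusion:
Individual areas: |P| = 6, |Q| = 10, |R| = 18.
|P∩Q| = 0 (no overlap).
|P∩R| = 0 (no overlap).
|Q∩R|: x∈[2,3], y∈[0,3] → 1·3 = 3.
|P∩Q∩R| = 0.
|P ∪ Q ∪ R| = 34 − 3 + 0 = 31.00.

31.00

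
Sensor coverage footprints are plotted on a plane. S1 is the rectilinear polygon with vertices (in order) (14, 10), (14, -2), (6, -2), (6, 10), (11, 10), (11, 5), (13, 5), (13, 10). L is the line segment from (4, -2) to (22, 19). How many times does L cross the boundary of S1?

4

The segment meets the boundary at (14,9.667), (13,8.5), (11,6.167), (6,0.333).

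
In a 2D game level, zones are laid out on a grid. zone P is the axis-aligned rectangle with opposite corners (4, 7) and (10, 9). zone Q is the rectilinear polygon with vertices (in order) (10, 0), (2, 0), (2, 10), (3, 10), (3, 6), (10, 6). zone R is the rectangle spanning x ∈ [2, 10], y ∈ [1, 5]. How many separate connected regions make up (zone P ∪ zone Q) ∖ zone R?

3

(zone P ∪ zone Q) ∖ zone R splits into 3 disjoint pieces (area 12, area 8, area 12).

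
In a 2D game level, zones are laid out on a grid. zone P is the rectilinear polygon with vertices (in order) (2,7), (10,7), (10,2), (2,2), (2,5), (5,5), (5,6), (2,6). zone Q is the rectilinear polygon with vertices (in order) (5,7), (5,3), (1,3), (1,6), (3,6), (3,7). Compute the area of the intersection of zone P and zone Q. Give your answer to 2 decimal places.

8.00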